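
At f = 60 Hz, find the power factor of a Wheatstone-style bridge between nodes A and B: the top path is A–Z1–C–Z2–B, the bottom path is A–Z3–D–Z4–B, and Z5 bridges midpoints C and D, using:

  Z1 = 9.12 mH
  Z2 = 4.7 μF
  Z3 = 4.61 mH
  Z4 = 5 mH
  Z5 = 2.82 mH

Step 1 — Angular frequency: ω = 2π·f = 2π·60 = 377 rad/s.
Step 2 — Component impedances:
  Z1: Z = jωL = j·377·0.00912 = 0 + j3.438 Ω
  Z2: Z = 1/(jωC) = -j/(ω·C) = 0 - j564.4 Ω
  Z3: Z = jωL = j·377·0.00461 = 0 + j1.738 Ω
  Z4: Z = jωL = j·377·0.005 = 0 + j1.885 Ω
  Z5: Z = jωL = j·377·0.00282 = 0 + j1.063 Ω
Step 3 — Bridge requires nodal analysis (the Z5 bridge couples midpoints C and D, so the two paths cannot be reduced to a simple series/parallel combination). Setting node B to ground and injecting 1 A at node A, the 3-node admittance system at A, C, D solves to V_A = Z_AB = 0 + j3.147 Ω = 3.147∠90.0° Ω.
Step 4 — Power factor: PF = cos(φ) = Re(Z)/|Z| = 0/3.147 = 0.
Step 5 — Type: Im(Z) = 3.147 ⇒ lagging (phase φ = 90.0°).

PF = 0 (lagging, φ = 90.0°)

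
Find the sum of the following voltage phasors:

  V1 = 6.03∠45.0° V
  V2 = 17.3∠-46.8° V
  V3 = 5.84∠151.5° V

Step 1 — Convert each phasor to rectangular form:
  V1 = 6.03·(cos(45.0°) + j·sin(45.0°)) = 4.264 + j4.264 V
  V2 = 17.3·(cos(-46.8°) + j·sin(-46.8°)) = 11.84 - j12.61 V
  V3 = 5.84·(cos(151.5°) + j·sin(151.5°)) = -5.132 + j2.787 V
Step 2 — Sum components: V_total = 10.97 - j5.561 V.
Step 3 — Convert to polar: |V_total| = 12.3 V, ∠V_total = -26.9°.

V_total = 12.3∠-26.9° V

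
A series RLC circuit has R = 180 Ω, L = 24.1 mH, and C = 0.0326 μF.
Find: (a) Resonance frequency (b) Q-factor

Step 1 — Resonance condition Im(Z)=0 gives ω₀ = 1/√(LC).
Step 2 — ω₀ = 1/√(0.0241·3.26e-08) = 3.568e+04 rad/s.
Step 3 — f₀ = ω₀/(2π) = 5678 Hz.
Step 4 — Series Q: Q = ω₀L/R = 3.568e+04·0.0241/180 = 4.777.

(a) f₀ = 5678 Hz  (b) Q = 4.777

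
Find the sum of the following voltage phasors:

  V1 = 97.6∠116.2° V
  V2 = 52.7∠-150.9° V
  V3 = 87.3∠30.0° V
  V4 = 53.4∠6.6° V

Step 1 — Convert each phasor to rectangular form:
  V1 = 97.6·(cos(116.2°) + j·sin(116.2°)) = -43.09 + j87.57 V
  V2 = 52.7·(cos(-150.9°) + j·sin(-150.9°)) = -46.05 - j25.63 V
  V3 = 87.3·(cos(30.0°) + j·sin(30.0°)) = 75.6 + j43.65 V
  V4 = 53.4·(cos(6.6°) + j·sin(6.6°)) = 53.05 + j6.138 V
Step 2 — Sum components: V_total = 39.51 + j111.7 V.
Step 3 — Convert to polar: |V_total| = 118.5 V, ∠V_total = 70.5°.

V_total = 118.5∠70.5° V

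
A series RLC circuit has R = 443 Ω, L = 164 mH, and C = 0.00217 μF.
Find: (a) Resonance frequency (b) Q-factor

Step 1 — Resonance condition Im(Z)=0 gives ω₀ = 1/√(LC).
Step 2 — ω₀ = 1/√(0.164·2.17e-09) = 5.301e+04 rad/s.
Step 3 — f₀ = ω₀/(2π) = 8437 Hz.
Step 4 — Series Q: Q = ω₀L/R = 5.301e+04·0.164/443 = 19.62.

(a) f₀ = 8437 Hz  (b) Q = 19.62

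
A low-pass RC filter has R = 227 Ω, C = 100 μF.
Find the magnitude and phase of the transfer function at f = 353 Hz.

Step 1 — Angular frequency: ω = 2π·353 = 2218 rad/s.
Step 2 — Transfer function: H(jω) = 1/(1 + jωRC).
Step 3 — Denominator: 1 + jωRC = 1 + j·2218·227·0.0001 = 1 + j50.35.
Step 4 — H = 0.0003943 - j0.01985.
Step 5 — Magnitude: |H| = 0.01986 (-34.0 dB); phase: φ = -88.9°.

|H| = 0.01986 (-34.0 dB), φ = -88.9°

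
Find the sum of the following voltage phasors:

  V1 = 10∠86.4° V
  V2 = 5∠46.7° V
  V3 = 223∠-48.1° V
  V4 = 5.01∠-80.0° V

Step 1 — Convert each phasor to rectangular form:
  V1 = 10·(cos(86.4°) + j·sin(86.4°)) = 0.6279 + j9.98 V
  V2 = 5·(cos(46.7°) + j·sin(46.7°)) = 3.429 + j3.639 V
  V3 = 223·(cos(-48.1°) + j·sin(-48.1°)) = 148.9 - j166 V
  V4 = 5.01·(cos(-80.0°) + j·sin(-80.0°)) = 0.87 - j4.934 V
Step 2 — Sum components: V_total = 153.9 - j157.3 V.
Step 3 — Convert to polar: |V_total| = 220 V, ∠V_total = -45.6°.

V_total = 220∠-45.6° V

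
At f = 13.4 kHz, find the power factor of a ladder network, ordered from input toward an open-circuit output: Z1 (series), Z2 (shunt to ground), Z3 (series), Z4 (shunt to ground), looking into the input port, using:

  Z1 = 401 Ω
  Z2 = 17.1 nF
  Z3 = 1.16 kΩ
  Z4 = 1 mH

Step 1 — Angular frequency: ω = 2π·f = 2π·1.34e+04 = 8.419e+04 rad/s.
Step 2 — Component impedances:
  Z1: Z = R = 401 Ω
  Z2: Z = 1/(jωC) = -j/(ω·C) = 0 - j694.6 Ω
  Z3: Z = R = 1160 Ω
  Z4: Z = jωL = j·8.419e+04·0.001 = 0 + j84.19 Ω
Step 3 — Ladder network (open output): work backward from the far end, alternating series and parallel combinations. Z_in = 726.7 - j523.2 Ω = 895.5∠-35.8° Ω.
Step 4 — Power factor: PF = cos(φ) = Re(Z)/|Z| = 726.71/895.45 = 0.8116.
Step 5 — Type: Im(Z) = -523.2 ⇒ leading (phase φ = -35.8°).

PF = 0.8116 (leading, φ = -35.8°)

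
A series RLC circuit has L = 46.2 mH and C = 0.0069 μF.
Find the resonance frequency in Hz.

Step 1 — Resonance condition Im(Z)=0 gives ω₀ = 1/√(LC).
Step 2 — ω₀ = 1/√(0.0462·6.9e-09) = 5.601e+04 rad/s.
Step 3 — f₀ = ω₀/(2π) = 8914 Hz.

f₀ = 8914 Hz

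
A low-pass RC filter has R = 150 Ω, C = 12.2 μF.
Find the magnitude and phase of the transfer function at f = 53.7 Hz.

Step 1 — Angular frequency: ω = 2π·53.7 = 337.4 rad/s.
Step 2 — Transfer function: H(jω) = 1/(1 + jωRC).
Step 3 — Denominator: 1 + jωRC = 1 + j·337.4·150·1.22e-05 = 1 + j0.6175.
Step 4 — H = 0.724 - j0.447.
Step 5 — Magnitude: |H| = 0.8509 (-1.4 dB); phase: φ = -31.7°.

|H| = 0.8509 (-1.4 dB), φ = -31.7°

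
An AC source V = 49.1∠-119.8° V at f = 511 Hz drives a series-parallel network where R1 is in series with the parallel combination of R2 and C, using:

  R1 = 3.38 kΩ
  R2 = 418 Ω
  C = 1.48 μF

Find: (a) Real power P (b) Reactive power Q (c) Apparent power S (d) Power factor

Step 1 — Angular frequency: ω = 2π·f = 2π·511 = 3211 rad/s.
Step 2 — Component impedances:
  R1: Z = R = 3380 Ω
  R2: Z = R = 418 Ω
  C: Z = 1/(jωC) = -j/(ω·C) = 0 - j210.4 Ω
Step 3 — Parallel branch: R2 || C = 1/(1/R2 + 1/C) = 84.53 - j167.9 Ω.
Step 4 — Series with R1: Z_total = R1 + (R2 || C) = 3465 - j167.9 Ω = 3469∠-2.8° Ω.
Step 5 — Source phasor: V = 49.1∠-119.8° V = -24.4 - j42.61 V.
Step 6 — Current: I = V / Z = -0.006432 - j0.01261 A = 0.01416∠-117.0° A.
Step 7 — Complex power: S = V·I* = 0.6942 - j0.03364 VA.
Step 8 — Real power: P = Re(S) = 0.6942 W.
Step 9 — Reactive power: Q = Im(S) = -0.03364 VAR.
Step 10 — Apparent power: |S| = 0.695 VA.
Step 11 — Power factor: PF = P/|S| = 0.9988 (leading).

(a) P = 0.6942 W  (b) Q = -0.03364 VAR  (c) S = 0.695 VA  (d) PF = 0.9988 (leading)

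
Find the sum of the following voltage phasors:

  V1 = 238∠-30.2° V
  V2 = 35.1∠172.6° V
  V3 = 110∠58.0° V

Step 1 — Convert each phasor to rectangular form:
  V1 = 238·(cos(-30.2°) + j·sin(-30.2°)) = 205.7 - j119.7 V
  V2 = 35.1·(cos(172.6°) + j·sin(172.6°)) = -34.81 + j4.521 V
  V3 = 110·(cos(58.0°) + j·sin(58.0°)) = 58.29 + j93.29 V
Step 2 — Sum components: V_total = 229.2 - j21.91 V.
Step 3 — Convert to polar: |V_total| = 230.2 V, ∠V_total = -5.5°.

V_total = 230.2∠-5.5° V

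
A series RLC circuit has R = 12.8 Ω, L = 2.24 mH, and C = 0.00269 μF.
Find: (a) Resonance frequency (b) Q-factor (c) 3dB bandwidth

Step 1 — Resonance: ω₀ = 1/√(LC) = 1/√(0.00224·2.69e-09) = 4.074e+05 rad/s.
Step 2 — f₀ = ω₀/(2π) = 6.484e+04 Hz.
Step 3 — Series Q: Q = ω₀L/R = 4.074e+05·0.00224/12.8 = 71.29.
Step 4 — Bandwidth: Δω = ω₀/Q = 5714 rad/s; BW = Δω/(2π) = 909.5 Hz.

(a) f₀ = 6.484e+04 Hz  (b) Q = 71.29  (c) BW = 909.5 Hz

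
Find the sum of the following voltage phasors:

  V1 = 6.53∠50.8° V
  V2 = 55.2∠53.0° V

Step 1 — Convert each phasor to rectangular form:
  V1 = 6.53·(cos(50.8°) + j·sin(50.8°)) = 4.127 + j5.06 V
  V2 = 55.2·(cos(53.0°) + j·sin(53.0°)) = 33.22 + j44.08 V
Step 2 — Sum components: V_total = 37.35 + j49.15 V.
Step 3 — Convert to polar: |V_total| = 61.73 V, ∠V_total = 52.8°.

V_total = 61.73∠52.8° V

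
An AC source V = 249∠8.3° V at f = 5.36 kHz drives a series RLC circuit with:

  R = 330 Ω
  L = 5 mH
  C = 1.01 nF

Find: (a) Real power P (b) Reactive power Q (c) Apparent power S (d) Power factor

Step 1 — Angular frequency: ω = 2π·f = 2π·5360 = 3.368e+04 rad/s.
Step 2 — Component impedances:
  R: Z = R = 330 Ω
  L: Z = jωL = j·3.368e+04·0.005 = 0 + j168.4 Ω
  C: Z = 1/(jωC) = -j/(ω·C) = 0 - j2.94e+04 Ω
Step 3 — Series combination: Z_total = R + L + C = 330 - j2.923e+04 Ω = 2.923e+04∠-89.4° Ω.
Step 4 — Source phasor: V = 249∠8.3° V = 246.4 + j35.94 V.
Step 5 — Current: I = V / Z = -0.001134 + j0.008442 A = 0.008518∠97.7° A.
Step 6 — Complex power: S = V·I* = 0.02394 - j2.121 VA.
Step 7 — Real power: P = Re(S) = 0.02394 W.
Step 8 — Reactive power: Q = Im(S) = -2.121 VAR.
Step 9 — Apparent power: |S| = 2.121 VA.
Step 10 — Power factor: PF = P/|S| = 0.01129 (leading).

(a) P = 0.02394 W  (b) Q = -2.121 VAR  (c) S = 2.121 VA  (d) PF = 0.01129 (leading)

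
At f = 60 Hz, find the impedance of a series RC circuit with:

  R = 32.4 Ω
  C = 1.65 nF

Step 1 — Angular frequency: ω = 2π·f = 2π·60 = 377 rad/s.
Step 2 — Component impedances:
  R: Z = R = 32.4 Ω
  C: Z = 1/(jωC) = -j/(ω·C) = 0 - j1.608e+06 Ω
Step 3 — Series combination: Z_total = R + C = 32.4 - j1.608e+06 Ω = 1.608e+06∠-90.0° Ω.

Z = 32.4 - j1.608e+06 Ω = 1.608e+06∠-90.0° Ω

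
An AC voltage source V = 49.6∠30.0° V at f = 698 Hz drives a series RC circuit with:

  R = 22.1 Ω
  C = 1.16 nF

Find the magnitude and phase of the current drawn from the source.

Step 1 — Angular frequency: ω = 2π·f = 2π·698 = 4386 rad/s.
Step 2 — Component impedances:
  R: Z = R = 22.1 Ω
  C: Z = 1/(jωC) = -j/(ω·C) = 0 - j1.966e+05 Ω
Step 3 — Series combination: Z_total = R + C = 22.1 - j1.966e+05 Ω = 1.966e+05∠-90.0° Ω.
Step 4 — Source phasor: V = 49.6∠30.0° V = 42.95 + j24.8 V.
Step 5 — Ohm's law: I = V / Z_total = (42.95 + j24.8) / (22.1 - j1.966e+05) = -0.0001261 + j0.0002185 A.
Step 6 — Convert to polar: |I| = 0.0002523 A, ∠I = 120.0°.

I = 0.0002523∠120.0° A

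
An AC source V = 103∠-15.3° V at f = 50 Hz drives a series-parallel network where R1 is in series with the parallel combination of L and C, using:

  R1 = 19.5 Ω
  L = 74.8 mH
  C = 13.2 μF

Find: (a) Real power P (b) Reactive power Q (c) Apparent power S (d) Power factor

Step 1 — Angular frequency: ω = 2π·f = 2π·50 = 314.2 rad/s.
Step 2 — Component impedances:
  R1: Z = R = 19.5 Ω
  L: Z = jωL = j·314.2·0.0748 = 0 + j23.5 Ω
  C: Z = 1/(jωC) = -j/(ω·C) = 0 - j241.1 Ω
Step 3 — Parallel branch: L || C = 1/(1/L + 1/C) = 0 + j26.04 Ω.
Step 4 — Series with R1: Z_total = R1 + (L || C) = 19.5 + j26.04 Ω = 32.53∠53.2° Ω.
Step 5 — Source phasor: V = 103∠-15.3° V = 99.35 - j27.18 V.
Step 6 — Current: I = V / Z = 1.162 - j2.945 A = 3.166∠-68.5° A.
Step 7 — Complex power: S = V·I* = 195.5 + j261 VA.
Step 8 — Real power: P = Re(S) = 195.5 W.
Step 9 — Reactive power: Q = Im(S) = 261 VAR.
Step 10 — Apparent power: |S| = 326.1 VA.
Step 11 — Power factor: PF = P/|S| = 0.5995 (lagging).

(a) P = 195.5 W  (b) Q = 261 VAR  (c) S = 326.1 VA  (d) PF = 0.5995 (lagging)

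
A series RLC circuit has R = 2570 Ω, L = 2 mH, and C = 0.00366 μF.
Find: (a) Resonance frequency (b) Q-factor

Step 1 — Resonance condition Im(Z)=0 gives ω₀ = 1/√(LC).
Step 2 — ω₀ = 1/√(0.002·3.66e-09) = 3.696e+05 rad/s.
Step 3 — f₀ = ω₀/(2π) = 5.883e+04 Hz.
Step 4 — Series Q: Q = ω₀L/R = 3.696e+05·0.002/2570 = 0.2876.

(a) f₀ = 5.883e+04 Hz  (b) Q = 0.2876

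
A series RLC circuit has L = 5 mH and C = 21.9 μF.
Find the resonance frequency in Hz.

Step 1 — Resonance condition Im(Z)=0 gives ω₀ = 1/√(LC).
Step 2 — ω₀ = 1/√(0.005·2.19e-05) = 3022 rad/s.
Step 3 — f₀ = ω₀/(2π) = 481 Hz.

f₀ = 481 Hz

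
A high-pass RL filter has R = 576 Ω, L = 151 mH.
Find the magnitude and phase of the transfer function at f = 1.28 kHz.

Step 1 — Angular frequency: ω = 2π·1280 = 8042 rad/s.
Step 2 — Transfer function: H(jω) = jωL/(R + jωL).
Step 3 — Numerator jωL = j·1214; denominator R + jωL = 576 + j1214.
Step 4 — H = 0.8164 + j0.3872.
Step 5 — Magnitude: |H| = 0.9035 (-0.9 dB); phase: φ = 25.4°.

|H| = 0.9035 (-0.9 dB), φ = 25.4°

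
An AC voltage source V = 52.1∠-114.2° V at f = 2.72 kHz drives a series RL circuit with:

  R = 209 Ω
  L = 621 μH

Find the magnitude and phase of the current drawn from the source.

Step 1 — Angular frequency: ω = 2π·f = 2π·2720 = 1.709e+04 rad/s.
Step 2 — Component impedances:
  R: Z = R = 209 Ω
  L: Z = jωL = j·1.709e+04·0.000621 = 0 + j10.61 Ω
Step 3 — Series combination: Z_total = R + L = 209 + j10.61 Ω = 209.3∠2.9° Ω.
Step 4 — Source phasor: V = 52.1∠-114.2° V = -21.36 - j47.52 V.
Step 5 — Ohm's law: I = V / Z_total = (-21.36 - j47.52) / (209 + j10.61) = -0.1134 - j0.2216 A.
Step 6 — Convert to polar: |I| = 0.249 A, ∠I = -117.1°.

I = 0.249∠-117.1° A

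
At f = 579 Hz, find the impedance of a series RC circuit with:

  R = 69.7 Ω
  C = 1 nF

Step 1 — Angular frequency: ω = 2π·f = 2π·579 = 3638 rad/s.
Step 2 — Component impedances:
  R: Z = R = 69.7 Ω
  C: Z = 1/(jωC) = -j/(ω·C) = 0 - j2.749e+05 Ω
Step 3 — Series combination: Z_total = R + C = 69.7 - j2.749e+05 Ω = 2.749e+05∠-90.0° Ω.

Z = 69.7 - j2.749e+05 Ω = 2.749e+05∠-90.0° Ω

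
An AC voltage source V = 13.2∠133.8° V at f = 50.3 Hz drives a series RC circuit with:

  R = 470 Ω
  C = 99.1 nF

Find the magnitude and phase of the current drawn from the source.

Step 1 — Angular frequency: ω = 2π·f = 2π·50.3 = 316 rad/s.
Step 2 — Component impedances:
  R: Z = R = 470 Ω
  C: Z = 1/(jωC) = -j/(ω·C) = 0 - j3.193e+04 Ω
Step 3 — Series combination: Z_total = R + C = 470 - j3.193e+04 Ω = 3.193e+04∠-89.2° Ω.
Step 4 — Source phasor: V = 13.2∠133.8° V = -9.136 + j9.527 V.
Step 5 — Ohm's law: I = V / Z_total = (-9.136 + j9.527) / (470 - j3.193e+04) = -0.0003025 - j0.0002817 A.
Step 6 — Convert to polar: |I| = 0.0004134 A, ∠I = -137.0°.

I = 0.0004134∠-137.0° A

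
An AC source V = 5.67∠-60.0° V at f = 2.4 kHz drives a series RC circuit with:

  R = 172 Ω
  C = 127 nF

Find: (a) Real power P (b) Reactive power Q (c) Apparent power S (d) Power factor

Step 1 — Angular frequency: ω = 2π·f = 2π·2400 = 1.508e+04 rad/s.
Step 2 — Component impedances:
  R: Z = R = 172 Ω
  C: Z = 1/(jωC) = -j/(ω·C) = 0 - j522.2 Ω
Step 3 — Series combination: Z_total = R + C = 172 - j522.2 Ω = 549.8∠-71.8° Ω.
Step 4 — Source phasor: V = 5.67∠-60.0° V = 2.835 - j4.91 V.
Step 5 — Current: I = V / Z = 0.0101 + j0.002103 A = 0.01031∠11.8° A.
Step 6 — Complex power: S = V·I* = 0.0183 - j0.05554 VA.
Step 7 — Real power: P = Re(S) = 0.0183 W.
Step 8 — Reactive power: Q = Im(S) = -0.05554 VAR.
Step 9 — Apparent power: |S| = 0.05848 VA.
Step 10 — Power factor: PF = P/|S| = 0.3129 (leading).

(a) P = 0.0183 W  (b) Q = -0.05554 VAR  (c) S = 0.05848 VA  (d) PF = 0.3129 (leading)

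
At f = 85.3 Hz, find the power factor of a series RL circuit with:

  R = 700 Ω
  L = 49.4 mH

Step 1 — Angular frequency: ω = 2π·f = 2π·85.3 = 536 rad/s.
Step 2 — Component impedances:
  R: Z = R = 700 Ω
  L: Z = jωL = j·536·0.0494 = 0 + j26.48 Ω
Step 3 — Series combination: Z_total = R + L = 700 + j26.48 Ω = 700.5∠2.2° Ω.
Step 4 — Power factor: PF = cos(φ) = Re(Z)/|Z| = 700/700.5 = 0.9993.
Step 5 — Type: Im(Z) = 26.48 ⇒ lagging (phase φ = 2.2°).

PF = 0.9993 (lagging, φ = 2.2°)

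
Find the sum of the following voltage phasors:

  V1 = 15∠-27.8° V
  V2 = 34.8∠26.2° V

Step 1 — Convert each phasor to rectangular form:
  V1 = 15·(cos(-27.8°) + j·sin(-27.8°)) = 13.27 - j6.996 V
  V2 = 34.8·(cos(26.2°) + j·sin(26.2°)) = 31.22 + j15.36 V
Step 2 — Sum components: V_total = 44.49 + j8.369 V.
Step 3 — Convert to polar: |V_total| = 45.27 V, ∠V_total = 10.7°.

V_total = 45.27∠10.7° V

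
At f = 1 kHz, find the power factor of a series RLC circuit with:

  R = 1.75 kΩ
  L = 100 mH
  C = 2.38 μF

Step 1 — Angular frequency: ω = 2π·f = 2π·1000 = 6283 rad/s.
Step 2 — Component impedances:
  R: Z = R = 1750 Ω
  L: Z = jωL = j·6283·0.1 = 0 + j628.3 Ω
  C: Z = 1/(jωC) = -j/(ω·C) = 0 - j66.87 Ω
Step 3 — Series combination: Z_total = R + L + C = 1750 + j561.4 Ω = 1838∠17.8° Ω.
Step 4 — Power factor: PF = cos(φ) = Re(Z)/|Z| = 1750/1837.9 = 0.9522.
Step 5 — Type: Im(Z) = 561.4 ⇒ lagging (phase φ = 17.8°).

PF = 0.9522 (lagging, φ = 17.8°)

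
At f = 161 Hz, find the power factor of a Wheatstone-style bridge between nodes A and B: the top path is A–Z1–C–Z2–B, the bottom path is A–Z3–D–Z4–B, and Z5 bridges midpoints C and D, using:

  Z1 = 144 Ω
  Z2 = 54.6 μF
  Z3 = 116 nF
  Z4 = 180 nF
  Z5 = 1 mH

Step 1 — Angular frequency: ω = 2π·f = 2π·161 = 1012 rad/s.
Step 2 — Component impedances:
  Z1: Z = R = 144 Ω
  Z2: Z = 1/(jωC) = -j/(ω·C) = 0 - j18.11 Ω
  Z3: Z = 1/(jωC) = -j/(ω·C) = 0 - j8522 Ω
  Z4: Z = 1/(jωC) = -j/(ω·C) = 0 - j5492 Ω
  Z5: Z = jωL = j·1012·0.001 = 0 + j1.012 Ω
Step 3 — Bridge requires nodal analysis (the Z5 bridge couples midpoints C and D, so the two paths cannot be reduced to a simple series/parallel combination). Setting node B to ground and injecting 1 A at node A, the 3-node admittance system at A, C, D solves to V_A = Z_AB = 144 - j20.48 Ω = 145.4∠-8.1° Ω.
Step 4 — Power factor: PF = cos(φ) = Re(Z)/|Z| = 143.96/145.41 = 0.99.
Step 5 — Type: Im(Z) = -20.48 ⇒ leading (phase φ = -8.1°).

PF = 0.99 (leading, φ = -8.1°)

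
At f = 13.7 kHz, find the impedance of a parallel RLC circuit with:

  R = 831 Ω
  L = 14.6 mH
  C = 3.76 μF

Step 1 — Angular frequency: ω = 2π·f = 2π·1.37e+04 = 8.608e+04 rad/s.
Step 2 — Component impedances:
  R: Z = R = 831 Ω
  L: Z = jωL = j·8.608e+04·0.0146 = 0 + j1257 Ω
  C: Z = 1/(jωC) = -j/(ω·C) = 0 - j3.09 Ω
Step 3 — Parallel combination: 1/Z_total = 1/R + 1/L + 1/C; Z_total = 0.01154 - j3.097 Ω = 3.097∠-89.8° Ω.

Z = 0.01154 - j3.097 Ω = 3.097∠-89.8° Ω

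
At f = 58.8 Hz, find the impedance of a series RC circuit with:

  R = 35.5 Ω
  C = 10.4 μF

Step 1 — Angular frequency: ω = 2π·f = 2π·58.8 = 369.5 rad/s.
Step 2 — Component impedances:
  R: Z = R = 35.5 Ω
  C: Z = 1/(jωC) = -j/(ω·C) = 0 - j260.3 Ω
Step 3 — Series combination: Z_total = R + C = 35.5 - j260.3 Ω = 262.7∠-82.2° Ω.

Z = 35.5 - j260.3 Ω = 262.7∠-82.2° Ω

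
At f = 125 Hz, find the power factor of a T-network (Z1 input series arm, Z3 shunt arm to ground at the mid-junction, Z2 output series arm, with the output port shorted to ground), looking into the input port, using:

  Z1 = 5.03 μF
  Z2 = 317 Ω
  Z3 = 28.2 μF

Step 1 — Angular frequency: ω = 2π·f = 2π·125 = 785.4 rad/s.
Step 2 — Component impedances:
  Z1: Z = 1/(jωC) = -j/(ω·C) = 0 - j253.1 Ω
  Z2: Z = R = 317 Ω
  Z3: Z = 1/(jωC) = -j/(ω·C) = 0 - j45.15 Ω
Step 3 — With the output port shorted to ground, the output series arm Z2 runs from the junction to ground; the shunt arm Z3 also runs from the junction to ground. They appear in parallel: Z3 || Z2 = 6.303 - j44.25 Ω.
Step 4 — Series with input arm Z1: Z_in = Z1 + (Z3 || Z2) = 6.303 - j297.4 Ω = 297.4∠-88.8° Ω.
Step 5 — Power factor: PF = cos(φ) = Re(Z)/|Z| = 6.303/297.4 = 0.02119.
Step 6 — Type: Im(Z) = -297.4 ⇒ leading (phase φ = -88.8°).

PF = 0.02119 (leading, φ = -88.8°)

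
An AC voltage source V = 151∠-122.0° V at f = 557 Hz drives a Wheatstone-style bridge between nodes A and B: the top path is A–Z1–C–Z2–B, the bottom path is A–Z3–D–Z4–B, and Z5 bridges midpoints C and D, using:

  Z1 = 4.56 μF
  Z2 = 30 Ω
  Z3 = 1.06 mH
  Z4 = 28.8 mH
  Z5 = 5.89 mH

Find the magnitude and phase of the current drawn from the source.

Step 1 — Angular frequency: ω = 2π·f = 2π·557 = 3500 rad/s.
Step 2 — Component impedances:
  Z1: Z = 1/(jωC) = -j/(ω·C) = 0 - j62.66 Ω
  Z2: Z = R = 30 Ω
  Z3: Z = jωL = j·3500·0.00106 = 0 + j3.71 Ω
  Z4: Z = jωL = j·3500·0.0288 = 0 + j100.8 Ω
  Z5: Z = jωL = j·3500·0.00589 = 0 + j20.61 Ω
Step 3 — Bridge requires nodal analysis (the Z5 bridge couples midpoints C and D, so the two paths cannot be reduced to a simple series/parallel combination). Setting node B to ground and injecting 1 A at node A, the 3-node admittance system at A, C, D solves to V_A = Z_AB = 15.87 + j34.78 Ω = 38.23∠65.5° Ω.
Step 4 — Source phasor: V = 151∠-122.0° V = -80.02 - j128.1 V.
Step 5 — Ohm's law: I = V / Z_total = (-80.02 - j128.1) / (15.87 + j34.78) = -3.916 + j0.5138 A.
Step 6 — Convert to polar: |I| = 3.95 A, ∠I = 172.5°.

I = 3.95∠172.5° A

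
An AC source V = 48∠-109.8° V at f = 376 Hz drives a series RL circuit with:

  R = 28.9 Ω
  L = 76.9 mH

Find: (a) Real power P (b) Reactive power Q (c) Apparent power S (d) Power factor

Step 1 — Angular frequency: ω = 2π·f = 2π·376 = 2362 rad/s.
Step 2 — Component impedances:
  R: Z = R = 28.9 Ω
  L: Z = jωL = j·2362·0.0769 = 0 + j181.7 Ω
Step 3 — Series combination: Z_total = R + L = 28.9 + j181.7 Ω = 184∠81.0° Ω.
Step 4 — Source phasor: V = 48∠-109.8° V = -16.26 - j45.16 V.
Step 5 — Current: I = V / Z = -0.2563 + j0.04872 A = 0.2609∠169.2° A.
Step 6 — Complex power: S = V·I* = 1.968 + j12.37 VA.
Step 7 — Real power: P = Re(S) = 1.968 W.
Step 8 — Reactive power: Q = Im(S) = 12.37 VAR.
Step 9 — Apparent power: |S| = 12.52 VA.
Step 10 — Power factor: PF = P/|S| = 0.1571 (lagging).

(a) P = 1.968 W  (b) Q = 12.37 VAR  (c) S = 12.52 VA  (d) PF = 0.1571 (lagging)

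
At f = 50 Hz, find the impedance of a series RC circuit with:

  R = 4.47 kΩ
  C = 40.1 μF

Step 1 — Angular frequency: ω = 2π·f = 2π·50 = 314.2 rad/s.
Step 2 — Component impedances:
  R: Z = R = 4470 Ω
  C: Z = 1/(jωC) = -j/(ω·C) = 0 - j79.38 Ω
Step 3 — Series combination: Z_total = R + C = 4470 - j79.38 Ω = 4471∠-1.0° Ω.

Z = 4470 - j79.38 Ω = 4471∠-1.0° Ω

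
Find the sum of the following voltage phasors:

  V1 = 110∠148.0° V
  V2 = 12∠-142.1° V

Step 1 — Convert each phasor to rectangular form:
  V1 = 110·(cos(148.0°) + j·sin(148.0°)) = -93.29 + j58.29 V
  V2 = 12·(cos(-142.1°) + j·sin(-142.1°)) = -9.469 - j7.371 V
Step 2 — Sum components: V_total = -102.8 + j50.92 V.
Step 3 — Convert to polar: |V_total| = 114.7 V, ∠V_total = 153.6°.

V_total = 114.7∠153.6° V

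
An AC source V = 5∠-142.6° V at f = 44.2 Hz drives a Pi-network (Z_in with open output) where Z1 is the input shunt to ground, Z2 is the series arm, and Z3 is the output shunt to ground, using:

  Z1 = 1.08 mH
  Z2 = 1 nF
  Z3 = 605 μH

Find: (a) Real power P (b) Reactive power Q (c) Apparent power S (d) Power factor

Step 1 — Angular frequency: ω = 2π·f = 2π·44.2 = 277.7 rad/s.
Step 2 — Component impedances:
  Z1: Z = jωL = j·277.7·0.00108 = 0 + j0.2999 Ω
  Z2: Z = 1/(jωC) = -j/(ω·C) = 0 - j3.601e+06 Ω
  Z3: Z = jωL = j·277.7·0.000605 = 0 + j0.168 Ω
Step 3 — With open output, the series arm Z2 and the output shunt Z3 appear in series to ground: Z2 + Z3 = 0 - j3.601e+06 Ω.
Step 4 — Parallel with input shunt Z1: Z_in = Z1 || (Z2 + Z3) = 0 + j0.2999 Ω = 0.2999∠90.0° Ω.
Step 5 — Source phasor: V = 5∠-142.6° V = -3.972 - j3.037 V.
Step 6 — Current: I = V / Z = -10.13 + j13.24 A = 16.67∠127.4° A.
Step 7 — Complex power: S = V·I* = 0 + j83.35 VA.
Step 8 — Real power: P = Re(S) = 0 W.
Step 9 — Reactive power: Q = Im(S) = 83.35 VAR.
Step 10 — Apparent power: |S| = 83.35 VA.
Step 11 — Power factor: PF = P/|S| = 0 (lagging).

(a) P = 0 W  (b) Q = 83.35 VAR  (c) S = 83.35 VA  (d) PF = 0 (lagging)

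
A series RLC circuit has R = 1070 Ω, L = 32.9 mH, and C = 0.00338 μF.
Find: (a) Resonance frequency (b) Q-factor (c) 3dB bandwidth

Step 1 — Resonance: ω₀ = 1/√(LC) = 1/√(0.0329·3.38e-09) = 9.483e+04 rad/s.
Step 2 — f₀ = ω₀/(2π) = 1.509e+04 Hz.
Step 3 — Series Q: Q = ω₀L/R = 9.483e+04·0.0329/1070 = 2.916.
Step 4 — Bandwidth: Δω = ω₀/Q = 3.252e+04 rad/s; BW = Δω/(2π) = 5176 Hz.

(a) f₀ = 1.509e+04 Hz  (b) Q = 2.916  (c) BW = 5176 Hz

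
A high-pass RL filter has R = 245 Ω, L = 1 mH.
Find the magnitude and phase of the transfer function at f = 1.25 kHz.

Step 1 — Angular frequency: ω = 2π·1250 = 7854 rad/s.
Step 2 — Transfer function: H(jω) = jωL/(R + jωL).
Step 3 — Numerator jωL = j·7.854; denominator R + jωL = 245 + j7.854.
Step 4 — H = 0.001027 + j0.03202.
Step 5 — Magnitude: |H| = 0.03204 (-29.9 dB); phase: φ = 88.2°.

|H| = 0.03204 (-29.9 dB), φ = 88.2°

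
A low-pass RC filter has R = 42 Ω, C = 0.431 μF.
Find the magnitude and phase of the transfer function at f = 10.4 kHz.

Step 1 — Angular frequency: ω = 2π·1.04e+04 = 6.535e+04 rad/s.
Step 2 — Transfer function: H(jω) = 1/(1 + jωRC).
Step 3 — Denominator: 1 + jωRC = 1 + j·6.535e+04·42·4.31e-07 = 1 + j1.183.
Step 4 — H = 0.4168 - j0.493.
Step 5 — Magnitude: |H| = 0.6456 (-3.8 dB); phase: φ = -49.8°.

|H| = 0.6456 (-3.8 dB), φ = -49.8°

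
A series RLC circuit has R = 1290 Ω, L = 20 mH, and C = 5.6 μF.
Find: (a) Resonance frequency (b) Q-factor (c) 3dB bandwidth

Step 1 — Resonance condition Im(Z)=0 gives ω₀ = 1/√(LC).
Step 2 — ω₀ = 1/√(0.02·5.6e-06) = 2988 rad/s.
Step 3 — f₀ = ω₀/(2π) = 475.6 Hz.
Step 4 — Series Q: Q = ω₀L/R = 2988·0.02/1290 = 0.04633.
Step 5 — 3dB bandwidth: Δω = ω₀/Q = 6.45e+04 rad/s; BW = Δω/(2π) = 1.027e+04 Hz.

(a) f₀ = 475.6 Hz  (b) Q = 0.04633  (c) BW = 1.027e+04 Hz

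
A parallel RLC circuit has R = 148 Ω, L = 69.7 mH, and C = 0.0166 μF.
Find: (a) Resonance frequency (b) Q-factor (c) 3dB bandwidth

Step 1 — Resonance: ω₀ = 1/√(LC) = 1/√(0.0697·1.66e-08) = 2.94e+04 rad/s.
Step 2 — f₀ = ω₀/(2π) = 4679 Hz.
Step 3 — Parallel Q: Q = R/(ω₀L) = 148/(2.94e+04·0.0697) = 0.07223.
Step 4 — Bandwidth: Δω = ω₀/Q = 4.07e+05 rad/s; BW = Δω/(2π) = 6.478e+04 Hz.

(a) f₀ = 4679 Hz  (b) Q = 0.07223  (c) BW = 6.478e+04 Hz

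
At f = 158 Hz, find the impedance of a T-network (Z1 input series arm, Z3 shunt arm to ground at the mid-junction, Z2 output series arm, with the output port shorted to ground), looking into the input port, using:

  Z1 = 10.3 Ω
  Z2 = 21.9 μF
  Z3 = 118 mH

Step 1 — Angular frequency: ω = 2π·f = 2π·158 = 992.7 rad/s.
Step 2 — Component impedances:
  Z1: Z = R = 10.3 Ω
  Z2: Z = 1/(jωC) = -j/(ω·C) = 0 - j46 Ω
  Z3: Z = jωL = j·992.7·0.118 = 0 + j117.1 Ω
Step 3 — With the output port shorted to ground, the output series arm Z2 runs from the junction to ground; the shunt arm Z3 also runs from the junction to ground. They appear in parallel: Z3 || Z2 = 0 - j75.73 Ω.
Step 4 — Series with input arm Z1: Z_in = Z1 + (Z3 || Z2) = 10.3 - j75.73 Ω = 76.43∠-82.3° Ω.

Z = 10.3 - j75.73 Ω = 76.43∠-82.3° Ω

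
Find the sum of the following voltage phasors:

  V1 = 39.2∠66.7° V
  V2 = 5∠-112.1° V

Step 1 — Convert each phasor to rectangular form:
  V1 = 39.2·(cos(66.7°) + j·sin(66.7°)) = 15.51 + j36 V
  V2 = 5·(cos(-112.1°) + j·sin(-112.1°)) = -1.881 - j4.633 V
Step 2 — Sum components: V_total = 13.62 + j31.37 V.
Step 3 — Convert to polar: |V_total| = 34.2 V, ∠V_total = 66.5°.

V_total = 34.2∠66.5° V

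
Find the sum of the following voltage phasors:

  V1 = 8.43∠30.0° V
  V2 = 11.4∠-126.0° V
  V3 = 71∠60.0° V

Step 1 — Convert each phasor to rectangular form:
  V1 = 8.43·(cos(30.0°) + j·sin(30.0°)) = 7.301 + j4.215 V
  V2 = 11.4·(cos(-126.0°) + j·sin(-126.0°)) = -6.701 - j9.223 V
  V3 = 71·(cos(60.0°) + j·sin(60.0°)) = 35.5 + j61.49 V
Step 2 — Sum components: V_total = 36.1 + j56.48 V.
Step 3 — Convert to polar: |V_total| = 67.03 V, ∠V_total = 57.4°.

V_total = 67.03∠57.4° V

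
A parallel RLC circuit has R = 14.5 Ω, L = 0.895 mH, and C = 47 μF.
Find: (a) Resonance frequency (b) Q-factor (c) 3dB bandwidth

Step 1 — Resonance: ω₀ = 1/√(LC) = 1/√(0.000895·4.7e-05) = 4876 rad/s.
Step 2 — f₀ = ω₀/(2π) = 776 Hz.
Step 3 — Parallel Q: Q = R/(ω₀L) = 14.5/(4876·0.000895) = 3.323.
Step 4 — Bandwidth: Δω = ω₀/Q = 1467 rad/s; BW = Δω/(2π) = 233.5 Hz.

(a) f₀ = 776 Hz  (b) Q = 3.323  (c) BW = 233.5 Hz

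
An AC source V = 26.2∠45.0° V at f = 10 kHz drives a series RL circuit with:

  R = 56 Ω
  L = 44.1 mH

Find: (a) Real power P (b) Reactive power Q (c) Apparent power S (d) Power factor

Step 1 — Angular frequency: ω = 2π·f = 2π·1e+04 = 6.283e+04 rad/s.
Step 2 — Component impedances:
  R: Z = R = 56 Ω
  L: Z = jωL = j·6.283e+04·0.0441 = 0 + j2771 Ω
Step 3 — Series combination: Z_total = R + L = 56 + j2771 Ω = 2771∠88.8° Ω.
Step 4 — Source phasor: V = 26.2∠45.0° V = 18.53 + j18.53 V.
Step 5 — Current: I = V / Z = 0.006818 - j0.006548 A = 0.009454∠-43.8° A.
Step 6 — Complex power: S = V·I* = 0.005005 + j0.2476 VA.
Step 7 — Real power: P = Re(S) = 0.005005 W.
Step 8 — Reactive power: Q = Im(S) = 0.2476 VAR.
Step 9 — Apparent power: |S| = 0.2477 VA.
Step 10 — Power factor: PF = P/|S| = 0.02021 (lagging).

(a) P = 0.005005 W  (b) Q = 0.2476 VAR  (c) S = 0.2477 VA  (d) PF = 0.02021 (lagging)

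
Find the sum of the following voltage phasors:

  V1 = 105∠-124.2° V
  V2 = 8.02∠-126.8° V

Step 1 — Convert each phasor to rectangular form:
  V1 = 105·(cos(-124.2°) + j·sin(-124.2°)) = -59.02 - j86.84 V
  V2 = 8.02·(cos(-126.8°) + j·sin(-126.8°)) = -4.804 - j6.422 V
Step 2 — Sum components: V_total = -63.82 - j93.27 V.
Step 3 — Convert to polar: |V_total| = 113 V, ∠V_total = -124.4°.

V_total = 113∠-124.4° V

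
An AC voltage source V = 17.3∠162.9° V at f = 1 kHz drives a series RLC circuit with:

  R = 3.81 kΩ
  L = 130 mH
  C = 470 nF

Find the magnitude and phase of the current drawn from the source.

Step 1 — Angular frequency: ω = 2π·f = 2π·1000 = 6283 rad/s.
Step 2 — Component impedances:
  R: Z = R = 3810 Ω
  L: Z = jωL = j·6283·0.13 = 0 + j816.8 Ω
  C: Z = 1/(jωC) = -j/(ω·C) = 0 - j338.6 Ω
Step 3 — Series combination: Z_total = R + L + C = 3810 + j478.2 Ω = 3840∠7.2° Ω.
Step 4 — Source phasor: V = 17.3∠162.9° V = -16.54 + j5.087 V.
Step 5 — Ohm's law: I = V / Z_total = (-16.54 + j5.087) / (3810 + j478.2) = -0.004108 + j0.001851 A.
Step 6 — Convert to polar: |I| = 0.004505 A, ∠I = 155.7°.

I = 0.004505∠155.7° A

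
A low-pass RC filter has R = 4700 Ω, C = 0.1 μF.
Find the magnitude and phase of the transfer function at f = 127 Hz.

Step 1 — Angular frequency: ω = 2π·127 = 798 rad/s.
Step 2 — Transfer function: H(jω) = 1/(1 + jωRC).
Step 3 — Denominator: 1 + jωRC = 1 + j·798·4700·1e-07 = 1 + j0.375.
Step 4 — H = 0.8767 - j0.3288.
Step 5 — Magnitude: |H| = 0.9363 (-0.6 dB); phase: φ = -20.6°.

|H| = 0.9363 (-0.6 dB), φ = -20.6°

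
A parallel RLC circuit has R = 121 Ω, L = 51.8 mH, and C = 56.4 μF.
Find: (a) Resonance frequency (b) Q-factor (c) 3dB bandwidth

Step 1 — Resonance: ω₀ = 1/√(LC) = 1/√(0.0518·5.64e-05) = 585.1 rad/s.
Step 2 — f₀ = ω₀/(2π) = 93.11 Hz.
Step 3 — Parallel Q: Q = R/(ω₀L) = 121/(585.1·0.0518) = 3.993.
Step 4 — Bandwidth: Δω = ω₀/Q = 146.5 rad/s; BW = Δω/(2π) = 23.32 Hz.

(a) f₀ = 93.11 Hz  (b) Q = 3.993  (c) BW = 23.32 Hz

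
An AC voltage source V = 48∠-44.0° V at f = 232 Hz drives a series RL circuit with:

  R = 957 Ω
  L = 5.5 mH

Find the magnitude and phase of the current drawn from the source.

Step 1 — Angular frequency: ω = 2π·f = 2π·232 = 1458 rad/s.
Step 2 — Component impedances:
  R: Z = R = 957 Ω
  L: Z = jωL = j·1458·0.0055 = 0 + j8.017 Ω
Step 3 — Series combination: Z_total = R + L = 957 + j8.017 Ω = 957∠0.5° Ω.
Step 4 — Source phasor: V = 48∠-44.0° V = 34.53 - j33.34 V.
Step 5 — Ohm's law: I = V / Z_total = (34.53 - j33.34) / (957 + j8.017) = 0.03579 - j0.03514 A.
Step 6 — Convert to polar: |I| = 0.05015 A, ∠I = -44.5°.

I = 0.05015∠-44.5° A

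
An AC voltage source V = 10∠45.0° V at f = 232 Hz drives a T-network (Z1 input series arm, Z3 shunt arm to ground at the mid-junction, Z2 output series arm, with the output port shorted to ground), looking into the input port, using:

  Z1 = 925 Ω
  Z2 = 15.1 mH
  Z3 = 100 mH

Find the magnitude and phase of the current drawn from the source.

Step 1 — Angular frequency: ω = 2π·f = 2π·232 = 1458 rad/s.
Step 2 — Component impedances:
  Z1: Z = R = 925 Ω
  Z2: Z = jωL = j·1458·0.0151 = 0 + j22.01 Ω
  Z3: Z = jωL = j·1458·0.1 = 0 + j145.8 Ω
Step 3 — With the output port shorted to ground, the output series arm Z2 runs from the junction to ground; the shunt arm Z3 also runs from the junction to ground. They appear in parallel: Z3 || Z2 = 0 + j19.12 Ω.
Step 4 — Series with input arm Z1: Z_in = Z1 + (Z3 || Z2) = 925 + j19.12 Ω = 925.2∠1.2° Ω.
Step 5 — Source phasor: V = 10∠45.0° V = 7.071 + j7.071 V.
Step 6 — Ohm's law: I = V / Z_total = (7.071 + j7.071) / (925 + j19.12) = 0.007799 + j0.007483 A.
Step 7 — Convert to polar: |I| = 0.01081 A, ∠I = 43.8°.

I = 0.01081∠43.8° A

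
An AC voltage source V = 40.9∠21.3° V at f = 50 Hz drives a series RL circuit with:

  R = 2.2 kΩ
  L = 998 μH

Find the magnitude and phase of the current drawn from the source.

Step 1 — Angular frequency: ω = 2π·f = 2π·50 = 314.2 rad/s.
Step 2 — Component impedances:
  R: Z = R = 2200 Ω
  L: Z = jωL = j·314.2·0.000998 = 0 + j0.3135 Ω
Step 3 — Series combination: Z_total = R + L = 2200 + j0.3135 Ω = 2200∠0.0° Ω.
Step 4 — Source phasor: V = 40.9∠21.3° V = 38.11 + j14.86 V.
Step 5 — Ohm's law: I = V / Z_total = (38.11 + j14.86) / (2200 + j0.3135) = 0.01732 + j0.006751 A.
Step 6 — Convert to polar: |I| = 0.01859 A, ∠I = 21.3°.

I = 0.01859∠21.3° A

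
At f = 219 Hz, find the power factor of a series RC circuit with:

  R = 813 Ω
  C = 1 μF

Step 1 — Angular frequency: ω = 2π·f = 2π·219 = 1376 rad/s.
Step 2 — Component impedances:
  R: Z = R = 813 Ω
  C: Z = 1/(jωC) = -j/(ω·C) = 0 - j726.7 Ω
Step 3 — Series combination: Z_total = R + C = 813 - j726.7 Ω = 1090∠-41.8° Ω.
Step 4 — Power factor: PF = cos(φ) = Re(Z)/|Z| = 813/1090.46 = 0.7456.
Step 5 — Type: Im(Z) = -726.7 ⇒ leading (phase φ = -41.8°).

PF = 0.7456 (leading, φ = -41.8°)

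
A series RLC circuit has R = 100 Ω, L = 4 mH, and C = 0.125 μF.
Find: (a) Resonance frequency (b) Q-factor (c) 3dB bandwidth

Step 1 — Resonance: ω₀ = 1/√(LC) = 1/√(0.004·1.25e-07) = 4.472e+04 rad/s.
Step 2 — f₀ = ω₀/(2π) = 7118 Hz.
Step 3 — Series Q: Q = ω₀L/R = 4.472e+04·0.004/100 = 1.789.
Step 4 — Bandwidth: Δω = ω₀/Q = 2.5e+04 rad/s; BW = Δω/(2π) = 3979 Hz.

(a) f₀ = 7118 Hz  (b) Q = 1.789  (c) BW = 3979 Hz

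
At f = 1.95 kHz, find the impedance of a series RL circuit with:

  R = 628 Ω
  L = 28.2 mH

Step 1 — Angular frequency: ω = 2π·f = 2π·1950 = 1.225e+04 rad/s.
Step 2 — Component impedances:
  R: Z = R = 628 Ω
  L: Z = jωL = j·1.225e+04·0.0282 = 0 + j345.5 Ω
Step 3 — Series combination: Z_total = R + L = 628 + j345.5 Ω = 716.8∠28.8° Ω.

Z = 628 + j345.5 Ω = 716.8∠28.8° Ω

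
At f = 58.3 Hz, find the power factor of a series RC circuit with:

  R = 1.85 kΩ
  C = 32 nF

Step 1 — Angular frequency: ω = 2π·f = 2π·58.3 = 366.3 rad/s.
Step 2 — Component impedances:
  R: Z = R = 1850 Ω
  C: Z = 1/(jωC) = -j/(ω·C) = 0 - j8.531e+04 Ω
Step 3 — Series combination: Z_total = R + C = 1850 - j8.531e+04 Ω = 8.533e+04∠-88.8° Ω.
Step 4 — Power factor: PF = cos(φ) = Re(Z)/|Z| = 1850/8.533e+04 = 0.02168.
Step 5 — Type: Im(Z) = -8.531e+04 ⇒ leading (phase φ = -88.8°).

PF = 0.02168 (leading, φ = -88.8°)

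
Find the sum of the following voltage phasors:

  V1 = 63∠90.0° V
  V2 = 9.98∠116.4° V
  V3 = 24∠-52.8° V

Step 1 — Convert each phasor to rectangular form:
  V1 = 63·(cos(90.0°) + j·sin(90.0°)) = 0 + j63 V
  V2 = 9.98·(cos(116.4°) + j·sin(116.4°)) = -4.437 + j8.939 V
  V3 = 24·(cos(-52.8°) + j·sin(-52.8°)) = 14.51 - j19.12 V
Step 2 — Sum components: V_total = 10.07 + j52.82 V.
Step 3 — Convert to polar: |V_total| = 53.77 V, ∠V_total = 79.2°.

V_total = 53.77∠79.2° V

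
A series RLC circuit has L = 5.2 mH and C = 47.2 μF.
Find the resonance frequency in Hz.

Step 1 — Resonance condition Im(Z)=0 gives ω₀ = 1/√(LC).
Step 2 — ω₀ = 1/√(0.0052·4.72e-05) = 2018 rad/s.
Step 3 — f₀ = ω₀/(2π) = 321.3 Hz.

f₀ = 321.3 Hz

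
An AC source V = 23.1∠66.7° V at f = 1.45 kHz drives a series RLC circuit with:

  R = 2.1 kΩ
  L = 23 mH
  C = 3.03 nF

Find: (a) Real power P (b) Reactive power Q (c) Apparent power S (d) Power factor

Step 1 — Angular frequency: ω = 2π·f = 2π·1450 = 9111 rad/s.
Step 2 — Component impedances:
  R: Z = R = 2100 Ω
  L: Z = jωL = j·9111·0.023 = 0 + j209.5 Ω
  C: Z = 1/(jωC) = -j/(ω·C) = 0 - j3.623e+04 Ω
Step 3 — Series combination: Z_total = R + L + C = 2100 - j3.602e+04 Ω = 3.608e+04∠-86.7° Ω.
Step 4 — Source phasor: V = 23.1∠66.7° V = 9.137 + j21.22 V.
Step 5 — Current: I = V / Z = -0.0005723 + j0.0002871 A = 0.0006403∠153.4° A.
Step 6 — Complex power: S = V·I* = 0.000861 - j0.01477 VA.
Step 7 — Real power: P = Re(S) = 0.000861 W.
Step 8 — Reactive power: Q = Im(S) = -0.01477 VAR.
Step 9 — Apparent power: |S| = 0.01479 VA.
Step 10 — Power factor: PF = P/|S| = 0.05821 (leading).

(a) P = 0.000861 W  (b) Q = -0.01477 VAR  (c) S = 0.01479 VA  (d) PF = 0.05821 (leading)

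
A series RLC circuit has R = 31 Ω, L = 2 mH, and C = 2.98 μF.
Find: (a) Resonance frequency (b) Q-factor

Step 1 — Resonance condition Im(Z)=0 gives ω₀ = 1/√(LC).
Step 2 — ω₀ = 1/√(0.002·2.98e-06) = 1.295e+04 rad/s.
Step 3 — f₀ = ω₀/(2π) = 2062 Hz.
Step 4 — Series Q: Q = ω₀L/R = 1.295e+04·0.002/31 = 0.8357.

(a) f₀ = 2062 Hz  (b) Q = 0.8357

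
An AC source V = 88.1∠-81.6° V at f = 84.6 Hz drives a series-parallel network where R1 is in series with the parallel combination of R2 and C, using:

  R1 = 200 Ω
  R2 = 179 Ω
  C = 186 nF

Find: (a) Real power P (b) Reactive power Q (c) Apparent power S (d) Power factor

Step 1 — Angular frequency: ω = 2π·f = 2π·84.6 = 531.6 rad/s.
Step 2 — Component impedances:
  R1: Z = R = 200 Ω
  R2: Z = R = 179 Ω
  C: Z = 1/(jωC) = -j/(ω·C) = 0 - j1.011e+04 Ω
Step 3 — Parallel branch: R2 || C = 1/(1/R2 + 1/C) = 178.9 - j3.167 Ω.
Step 4 — Series with R1: Z_total = R1 + (R2 || C) = 378.9 - j3.167 Ω = 379∠-0.5° Ω.
Step 5 — Source phasor: V = 88.1∠-81.6° V = 12.87 - j87.15 V.
Step 6 — Current: I = V / Z = 0.03588 - j0.2297 A = 0.2325∠-81.1° A.
Step 7 — Complex power: S = V·I* = 20.48 - j0.1712 VA.
Step 8 — Real power: P = Re(S) = 20.48 W.
Step 9 — Reactive power: Q = Im(S) = -0.1712 VAR.
Step 10 — Apparent power: |S| = 20.48 VA.
Step 11 — Power factor: PF = P/|S| = 1 (leading).

(a) P = 20.48 W  (b) Q = -0.1712 VAR  (c) S = 20.48 VA  (d) PF = 1 (leading)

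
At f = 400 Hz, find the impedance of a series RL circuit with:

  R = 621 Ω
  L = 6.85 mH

Step 1 — Angular frequency: ω = 2π·f = 2π·400 = 2513 rad/s.
Step 2 — Component impedances:
  R: Z = R = 621 Ω
  L: Z = jωL = j·2513·0.00685 = 0 + j17.22 Ω
Step 3 — Series combination: Z_total = R + L = 621 + j17.22 Ω = 621.2∠1.6° Ω.

Z = 621 + j17.22 Ω = 621.2∠1.6° Ω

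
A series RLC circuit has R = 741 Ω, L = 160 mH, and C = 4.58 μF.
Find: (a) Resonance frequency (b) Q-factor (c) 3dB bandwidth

Step 1 — Resonance: ω₀ = 1/√(LC) = 1/√(0.16·4.58e-06) = 1168 rad/s.
Step 2 — f₀ = ω₀/(2π) = 185.9 Hz.
Step 3 — Series Q: Q = ω₀L/R = 1168·0.16/741 = 0.2522.
Step 4 — Bandwidth: Δω = ω₀/Q = 4631 rad/s; BW = Δω/(2π) = 737.1 Hz.

(a) f₀ = 185.9 Hz  (b) Q = 0.2522  (c) BW = 737.1 Hz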